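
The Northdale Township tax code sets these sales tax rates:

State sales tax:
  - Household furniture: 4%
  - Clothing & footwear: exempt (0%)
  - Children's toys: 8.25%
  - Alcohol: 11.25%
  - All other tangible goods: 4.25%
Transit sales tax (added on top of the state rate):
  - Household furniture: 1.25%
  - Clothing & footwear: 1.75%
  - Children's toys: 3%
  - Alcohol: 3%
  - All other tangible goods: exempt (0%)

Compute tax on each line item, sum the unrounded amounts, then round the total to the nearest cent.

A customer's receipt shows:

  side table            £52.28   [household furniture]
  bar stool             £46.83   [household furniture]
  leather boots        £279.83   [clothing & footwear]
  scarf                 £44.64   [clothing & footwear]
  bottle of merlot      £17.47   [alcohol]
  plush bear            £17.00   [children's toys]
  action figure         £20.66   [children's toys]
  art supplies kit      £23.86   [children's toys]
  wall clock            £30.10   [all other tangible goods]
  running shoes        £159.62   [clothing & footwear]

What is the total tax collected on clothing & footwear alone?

£8.47

Leather boots £279.83: clothing & footwear → 0% + 1.75% transit = 1.75% → £4.897025
Scarf £44.64: clothing & footwear → 0% + 1.75% transit = 1.75% → £0.7812
Running shoes £159.62: clothing & footwear → 0% + 1.75% transit = 1.75% → £2.79335
Tax on clothing & footwear: unrounded sum = £8.471575 → £8.47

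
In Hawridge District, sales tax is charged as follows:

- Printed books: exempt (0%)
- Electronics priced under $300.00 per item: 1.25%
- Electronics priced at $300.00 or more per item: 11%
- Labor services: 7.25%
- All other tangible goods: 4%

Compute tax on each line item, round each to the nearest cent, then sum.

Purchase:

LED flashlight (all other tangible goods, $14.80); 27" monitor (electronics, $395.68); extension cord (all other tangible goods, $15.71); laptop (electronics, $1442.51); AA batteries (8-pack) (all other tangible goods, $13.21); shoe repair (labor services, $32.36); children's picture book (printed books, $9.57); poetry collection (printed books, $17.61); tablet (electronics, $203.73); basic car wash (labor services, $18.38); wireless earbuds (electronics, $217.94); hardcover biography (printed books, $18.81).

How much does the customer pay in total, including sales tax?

LED flashlight $14.80: all other tangible goods → 4% → $0.59
27" monitor $395.68: electronics, $300.00 or more → 11% → $43.52
Extension cord $15.71: all other tangible goods → 4% → $0.63
Laptop $1442.51: electronics, $300.00 or more → 11% → $158.68
AA batteries (8-pack) $13.21: all other tangible goods → 4% → $0.53
Shoe repair $32.36: labor services → 7.25% → $2.35
Children's picture book $9.57: printed books → 0% → $0.00
Poetry collection $17.61: printed books → 0% → $0.00
Tablet $203.73: electronics, under $300.00 → 1.25% → $2.55
Basic car wash $18.38: labor services → 7.25% → $1.33
Wireless earbuds $217.94: electronics, under $300.00 → 1.25% → $2.72
Hardcover biography $18.81: printed books → 0% → $0.00
Subtotal = $2400.31; tax = $212.90; total due = $2613.21

$2613.21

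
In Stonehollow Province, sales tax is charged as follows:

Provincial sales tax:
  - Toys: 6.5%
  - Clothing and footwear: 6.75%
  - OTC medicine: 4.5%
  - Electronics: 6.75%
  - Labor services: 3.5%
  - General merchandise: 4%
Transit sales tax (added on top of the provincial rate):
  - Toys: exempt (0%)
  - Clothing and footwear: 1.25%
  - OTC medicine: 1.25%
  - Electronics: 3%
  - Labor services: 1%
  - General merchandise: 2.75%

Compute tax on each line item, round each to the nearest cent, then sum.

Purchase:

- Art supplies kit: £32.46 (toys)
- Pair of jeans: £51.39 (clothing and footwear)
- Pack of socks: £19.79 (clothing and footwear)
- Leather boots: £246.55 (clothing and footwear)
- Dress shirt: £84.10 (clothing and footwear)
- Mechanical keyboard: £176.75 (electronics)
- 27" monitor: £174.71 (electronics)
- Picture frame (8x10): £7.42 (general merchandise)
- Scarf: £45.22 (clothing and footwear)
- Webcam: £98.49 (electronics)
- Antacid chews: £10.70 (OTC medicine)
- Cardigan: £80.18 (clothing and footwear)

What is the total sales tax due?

Art supplies kit £32.46: toys → 6.5% + 0% transit = 6.5% → £2.11
Pair of jeans £51.39: clothing and footwear → 6.75% + 1.25% transit = 8% → £4.11
Pack of socks £19.79: clothing and footwear → 6.75% + 1.25% transit = 8% → £1.58
Leather boots £246.55: clothing and footwear → 6.75% + 1.25% transit = 8% → £19.72
Dress shirt £84.10: clothing and footwear → 6.75% + 1.25% transit = 8% → £6.73
Mechanical keyboard £176.75: electronics → 6.75% + 3% transit = 9.75% → £17.23
27" monitor £174.71: electronics → 6.75% + 3% transit = 9.75% → £17.03
Picture frame (8x10) £7.42: general merchandise → 4% + 2.75% transit = 6.75% → £0.50
Scarf £45.22: clothing and footwear → 6.75% + 1.25% transit = 8% → £3.62
Webcam £98.49: electronics → 6.75% + 3% transit = 9.75% → £9.60
Antacid chews £10.70: OTC medicine → 4.5% + 1.25% transit = 5.75% → £0.62
Cardigan £80.18: clothing and footwear → 6.75% + 1.25% transit = 8% → £6.41
Total tax = £2.11 + £4.11 + £1.58 + £19.72 + £6.73 + £17.23 + £17.03 + £0.50 + £3.62 + £9.60 + £0.62 + £6.41 = £89.26

£89.26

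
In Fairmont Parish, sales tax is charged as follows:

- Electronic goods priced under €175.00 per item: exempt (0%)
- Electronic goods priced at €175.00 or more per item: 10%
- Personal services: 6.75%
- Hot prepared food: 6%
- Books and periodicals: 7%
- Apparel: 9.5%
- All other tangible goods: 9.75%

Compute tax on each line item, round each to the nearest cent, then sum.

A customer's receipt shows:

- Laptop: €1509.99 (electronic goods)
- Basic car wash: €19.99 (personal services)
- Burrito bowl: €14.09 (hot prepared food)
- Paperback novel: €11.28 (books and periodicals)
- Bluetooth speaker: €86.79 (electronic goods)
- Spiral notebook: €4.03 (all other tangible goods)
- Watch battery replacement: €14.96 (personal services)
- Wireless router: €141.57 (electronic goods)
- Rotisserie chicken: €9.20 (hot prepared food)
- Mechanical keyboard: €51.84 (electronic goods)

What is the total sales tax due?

€155.94

Laptop €1509.99: electronic goods, €175.00 or more → 10% → €151.00
Basic car wash €19.99: personal services → 6.75% → €1.35
Burrito bowl €14.09: hot prepared food → 6% → €0.85
Paperback novel €11.28: books and periodicals → 7% → €0.79
Bluetooth speaker €86.79: electronic goods, under €175.00 → 0% → €0.00
Spiral notebook €4.03: all other tangible goods → 9.75% → €0.39
Watch battery replacement €14.96: personal services → 6.75% → €1.01
Wireless router €141.57: electronic goods, under €175.00 → 0% → €0.00
Rotisserie chicken €9.20: hot prepared food → 6% → €0.55
Mechanical keyboard €51.84: electronic goods, under €175.00 → 0% → €0.00
Total tax = €151.00 + €1.35 + €0.85 + €0.79 + €0.39 + €1.01 + €0.55 = €155.94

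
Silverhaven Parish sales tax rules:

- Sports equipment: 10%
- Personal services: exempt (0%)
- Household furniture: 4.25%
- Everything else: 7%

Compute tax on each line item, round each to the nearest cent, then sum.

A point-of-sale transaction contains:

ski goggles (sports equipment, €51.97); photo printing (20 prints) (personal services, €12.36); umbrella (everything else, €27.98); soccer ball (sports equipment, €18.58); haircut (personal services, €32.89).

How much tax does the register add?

€9.02

Ski goggles €51.97: sports equipment → 10% → €5.20
Photo printing (20 prints) €12.36: personal services → 0% → €0.00
Umbrella €27.98: everything else → 7% → €1.96
Soccer ball €18.58: sports equipment → 10% → €1.86
Haircut €32.89: personal services → 0% → €0.00
Total tax = €5.20 + €1.96 + €1.86 = €9.02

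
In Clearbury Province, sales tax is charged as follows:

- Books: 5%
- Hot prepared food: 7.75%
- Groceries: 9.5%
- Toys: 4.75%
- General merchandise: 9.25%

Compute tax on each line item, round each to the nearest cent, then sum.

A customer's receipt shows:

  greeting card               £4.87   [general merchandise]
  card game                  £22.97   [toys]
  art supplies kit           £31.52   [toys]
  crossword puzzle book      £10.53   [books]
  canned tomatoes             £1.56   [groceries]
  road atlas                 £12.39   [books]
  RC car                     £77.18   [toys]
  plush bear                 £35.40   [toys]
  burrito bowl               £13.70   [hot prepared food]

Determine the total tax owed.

Greeting card £4.87: general merchandise → 9.25% → £0.45
Card game £22.97: toys → 4.75% → £1.09
Art supplies kit £31.52: toys → 4.75% → £1.50
Crossword puzzle book £10.53: books → 5% → £0.53
Canned tomatoes £1.56: groceries → 9.5% → £0.15
Road atlas £12.39: books → 5% → £0.62
RC car £77.18: toys → 4.75% → £3.67
Plush bear £35.40: toys → 4.75% → £1.68
Burrito bowl £13.70: hot prepared food → 7.75% → £1.06
Total tax = £0.45 + £1.09 + £1.50 + £0.53 + £0.15 + £0.62 + £3.67 + £1.68 + £1.06 = £10.75

£10.75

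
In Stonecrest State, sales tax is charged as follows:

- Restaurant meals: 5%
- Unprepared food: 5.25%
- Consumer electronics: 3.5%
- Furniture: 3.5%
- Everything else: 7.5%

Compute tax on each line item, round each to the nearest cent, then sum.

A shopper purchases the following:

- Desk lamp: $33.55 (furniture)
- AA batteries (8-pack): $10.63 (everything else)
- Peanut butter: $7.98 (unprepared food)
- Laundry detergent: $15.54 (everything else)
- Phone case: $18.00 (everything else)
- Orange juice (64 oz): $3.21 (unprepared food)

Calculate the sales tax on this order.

$5.08

Desk lamp $33.55: furniture → 3.5% → $1.17
AA batteries (8-pack) $10.63: everything else → 7.5% → $0.80
Peanut butter $7.98: unprepared food → 5.25% → $0.42
Laundry detergent $15.54: everything else → 7.5% → $1.17
Phone case $18.00: everything else → 7.5% → $1.35
Orange juice (64 oz) $3.21: unprepared food → 5.25% → $0.17
Total tax = $1.17 + $0.80 + $0.42 + $1.17 + $1.35 + $0.17 = $5.08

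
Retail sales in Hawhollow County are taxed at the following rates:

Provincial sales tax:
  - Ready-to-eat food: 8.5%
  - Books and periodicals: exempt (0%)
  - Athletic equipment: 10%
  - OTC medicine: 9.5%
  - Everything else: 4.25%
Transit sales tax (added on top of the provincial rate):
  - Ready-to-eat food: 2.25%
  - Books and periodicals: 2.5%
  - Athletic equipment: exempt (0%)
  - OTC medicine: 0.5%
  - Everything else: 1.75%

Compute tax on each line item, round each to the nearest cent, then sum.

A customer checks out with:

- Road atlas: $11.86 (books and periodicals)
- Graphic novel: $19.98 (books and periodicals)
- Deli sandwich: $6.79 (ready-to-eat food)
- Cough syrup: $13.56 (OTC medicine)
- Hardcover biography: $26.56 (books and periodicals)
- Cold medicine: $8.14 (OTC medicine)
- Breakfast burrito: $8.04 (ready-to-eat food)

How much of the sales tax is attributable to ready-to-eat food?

$1.59

Deli sandwich $6.79: ready-to-eat food → 8.5% + 2.25% transit = 10.75% → $0.73
Breakfast burrito $8.04: ready-to-eat food → 8.5% + 2.25% transit = 10.75% → $0.86
Tax on ready-to-eat food = $0.73 + $0.86 = $1.59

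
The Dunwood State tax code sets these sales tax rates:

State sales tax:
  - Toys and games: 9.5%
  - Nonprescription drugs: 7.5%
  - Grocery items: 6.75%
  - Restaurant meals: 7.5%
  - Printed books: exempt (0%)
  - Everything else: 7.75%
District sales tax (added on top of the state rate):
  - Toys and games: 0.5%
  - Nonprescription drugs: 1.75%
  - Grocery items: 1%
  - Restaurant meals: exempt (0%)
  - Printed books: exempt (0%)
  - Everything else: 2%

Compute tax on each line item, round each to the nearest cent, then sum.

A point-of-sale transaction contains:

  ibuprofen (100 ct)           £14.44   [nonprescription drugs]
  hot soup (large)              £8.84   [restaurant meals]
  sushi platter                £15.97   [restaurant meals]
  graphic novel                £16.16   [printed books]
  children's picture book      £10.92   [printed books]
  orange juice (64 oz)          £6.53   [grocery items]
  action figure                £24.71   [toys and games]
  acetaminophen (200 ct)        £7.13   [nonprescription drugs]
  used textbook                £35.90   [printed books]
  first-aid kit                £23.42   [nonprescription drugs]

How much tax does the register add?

Ibuprofen (100 ct) £14.44: nonprescription drugs → 7.5% + 1.75% district = 9.25% → £1.34
Hot soup (large) £8.84: restaurant meals → 7.5% + 0% district = 7.5% → £0.66
Sushi platter £15.97: restaurant meals → 7.5% + 0% district = 7.5% → £1.20
Graphic novel £16.16: printed books → 0% + 0% district = 0% → £0.00
Children's picture book £10.92: printed books → 0% + 0% district = 0% → £0.00
Orange juice (64 oz) £6.53: grocery items → 6.75% + 1% district = 7.75% → £0.51
Action figure £24.71: toys and games → 9.5% + 0.5% district = 10% → £2.47
Acetaminophen (200 ct) £7.13: nonprescription drugs → 7.5% + 1.75% district = 9.25% → £0.66
Used textbook £35.90: printed books → 0% + 0% district = 0% → £0.00
First-aid kit £23.42: nonprescription drugs → 7.5% + 1.75% district = 9.25% → £2.17
Total tax = £1.34 + £0.66 + £1.20 + £0.51 + £2.47 + £0.66 + £2.17 = £9.01

£9.01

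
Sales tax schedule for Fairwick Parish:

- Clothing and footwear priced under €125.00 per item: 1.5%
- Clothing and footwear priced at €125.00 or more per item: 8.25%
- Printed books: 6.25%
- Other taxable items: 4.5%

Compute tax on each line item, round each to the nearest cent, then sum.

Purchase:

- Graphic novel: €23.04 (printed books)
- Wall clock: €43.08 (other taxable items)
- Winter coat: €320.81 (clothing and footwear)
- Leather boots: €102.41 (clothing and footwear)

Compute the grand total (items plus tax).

Graphic novel €23.04: printed books → 6.25% → €1.44
Wall clock €43.08: other taxable items → 4.5% → €1.94
Winter coat €320.81: clothing and footwear, €125.00 or more → 8.25% → €26.47
Leather boots €102.41: clothing and footwear, under €125.00 → 1.5% → €1.54
Subtotal = €489.34; tax = €31.39; total due = €520.73

€520.73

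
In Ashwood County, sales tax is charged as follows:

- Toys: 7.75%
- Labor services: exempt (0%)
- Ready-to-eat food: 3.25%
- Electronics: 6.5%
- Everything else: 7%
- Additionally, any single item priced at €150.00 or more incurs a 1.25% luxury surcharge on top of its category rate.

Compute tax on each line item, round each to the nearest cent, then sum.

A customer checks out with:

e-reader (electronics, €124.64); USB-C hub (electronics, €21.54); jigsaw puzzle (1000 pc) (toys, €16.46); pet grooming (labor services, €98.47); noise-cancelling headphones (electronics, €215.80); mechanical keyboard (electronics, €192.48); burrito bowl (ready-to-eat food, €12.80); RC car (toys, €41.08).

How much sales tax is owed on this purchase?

E-reader €124.64: electronics → 6.5% → €8.10
USB-C hub €21.54: electronics → 6.5% → €1.40
Jigsaw puzzle (1000 pc) €16.46: toys → 7.75% → €1.28
Pet grooming €98.47: labor services → 0% → €0.00
Noise-cancelling headphones €215.80: electronics → 6.5% + 1.25% surcharge = 7.75% → €16.72
Mechanical keyboard €192.48: electronics → 6.5% + 1.25% surcharge = 7.75% → €14.92
Burrito bowl €12.80: ready-to-eat food → 3.25% → €0.42
RC car €41.08: toys → 7.75% → €3.18
Total tax = €8.10 + €1.40 + €1.28 + €16.72 + €14.92 + €0.42 + €3.18 = €46.02

€46.02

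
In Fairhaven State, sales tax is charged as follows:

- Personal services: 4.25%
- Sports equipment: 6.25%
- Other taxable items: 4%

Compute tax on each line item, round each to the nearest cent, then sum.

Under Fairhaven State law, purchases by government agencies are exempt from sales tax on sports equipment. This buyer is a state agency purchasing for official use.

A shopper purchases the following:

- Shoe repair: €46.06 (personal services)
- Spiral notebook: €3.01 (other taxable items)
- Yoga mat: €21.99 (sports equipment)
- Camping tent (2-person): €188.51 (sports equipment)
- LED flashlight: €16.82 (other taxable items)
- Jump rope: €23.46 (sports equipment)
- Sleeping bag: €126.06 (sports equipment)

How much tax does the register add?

Shoe repair €46.06: personal services → 4.25% → €1.96
Spiral notebook €3.01: other taxable items → 4% → €0.12
Yoga mat €21.99: sports equipment, buyer-exempt → 0% → €0.00
Camping tent (2-person) €188.51: sports equipment, buyer-exempt → 0% → €0.00
LED flashlight €16.82: other taxable items → 4% → €0.67
Jump rope €23.46: sports equipment, buyer-exempt → 0% → €0.00
Sleeping bag €126.06: sports equipment, buyer-exempt → 0% → €0.00
Total tax = €1.96 + €0.12 + €0.67 = €2.75

€2.75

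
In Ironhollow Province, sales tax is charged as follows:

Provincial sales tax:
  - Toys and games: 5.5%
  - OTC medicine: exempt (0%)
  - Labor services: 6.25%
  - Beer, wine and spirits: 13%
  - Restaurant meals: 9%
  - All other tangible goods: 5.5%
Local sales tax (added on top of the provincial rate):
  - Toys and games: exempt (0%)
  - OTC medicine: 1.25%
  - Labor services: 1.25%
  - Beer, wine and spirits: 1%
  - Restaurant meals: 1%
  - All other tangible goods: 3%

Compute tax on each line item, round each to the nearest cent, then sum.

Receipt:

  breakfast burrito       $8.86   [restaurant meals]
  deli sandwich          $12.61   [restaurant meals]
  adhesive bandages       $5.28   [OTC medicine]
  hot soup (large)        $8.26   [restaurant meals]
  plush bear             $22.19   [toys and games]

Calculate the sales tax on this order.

Breakfast burrito $8.86: restaurant meals → 9% + 1% local = 10% → $0.89
Deli sandwich $12.61: restaurant meals → 9% + 1% local = 10% → $1.26
Adhesive bandages $5.28: OTC medicine → 0% + 1.25% local = 1.25% → $0.07
Hot soup (large) $8.26: restaurant meals → 9% + 1% local = 10% → $0.83
Plush bear $22.19: toys and games → 5.5% + 0% local = 5.5% → $1.22
Total tax = $0.89 + $1.26 + $0.07 + $0.83 + $1.22 = $4.27

$4.27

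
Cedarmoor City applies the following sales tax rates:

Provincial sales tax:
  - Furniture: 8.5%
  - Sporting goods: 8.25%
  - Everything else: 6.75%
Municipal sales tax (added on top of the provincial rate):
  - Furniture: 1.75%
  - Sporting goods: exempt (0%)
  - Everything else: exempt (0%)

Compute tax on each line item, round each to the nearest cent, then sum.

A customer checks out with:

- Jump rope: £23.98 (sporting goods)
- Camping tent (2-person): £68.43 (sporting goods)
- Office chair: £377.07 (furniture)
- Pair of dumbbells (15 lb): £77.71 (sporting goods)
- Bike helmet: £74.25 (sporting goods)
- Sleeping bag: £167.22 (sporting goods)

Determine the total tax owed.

Jump rope £23.98: sporting goods → 8.25% + 0% municipal = 8.25% → £1.98
Camping tent (2-person) £68.43: sporting goods → 8.25% + 0% municipal = 8.25% → £5.65
Office chair £377.07: furniture → 8.5% + 1.75% municipal = 10.25% → £38.65
Pair of dumbbells (15 lb) £77.71: sporting goods → 8.25% + 0% municipal = 8.25% → £6.41
Bike helmet £74.25: sporting goods → 8.25% + 0% municipal = 8.25% → £6.13
Sleeping bag £167.22: sporting goods → 8.25% + 0% municipal = 8.25% → £13.80
Total tax = £1.98 + £5.65 + £38.65 + £6.41 + £6.13 + £13.80 = £72.62

£72.62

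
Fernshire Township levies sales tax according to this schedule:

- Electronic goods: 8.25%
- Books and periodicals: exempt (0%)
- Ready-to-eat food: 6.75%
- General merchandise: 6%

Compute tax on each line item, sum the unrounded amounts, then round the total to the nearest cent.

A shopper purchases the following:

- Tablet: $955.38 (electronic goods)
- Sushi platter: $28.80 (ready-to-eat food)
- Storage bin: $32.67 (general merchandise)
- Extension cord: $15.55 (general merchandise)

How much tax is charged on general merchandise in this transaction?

Storage bin $32.67: general merchandise → 6% → $1.9602
Extension cord $15.55: general merchandise → 6% → $0.933
Tax on general merchandise: unrounded sum = $2.8932 → $2.89

$2.89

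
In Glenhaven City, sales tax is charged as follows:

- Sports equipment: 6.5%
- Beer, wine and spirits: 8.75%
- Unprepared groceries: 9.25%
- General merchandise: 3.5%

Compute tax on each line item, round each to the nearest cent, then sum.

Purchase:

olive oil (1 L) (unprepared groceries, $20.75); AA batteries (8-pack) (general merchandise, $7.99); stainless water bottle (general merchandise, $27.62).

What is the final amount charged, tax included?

$59.53

Olive oil (1 L) $20.75: unprepared groceries → 9.25% → $1.92
AA batteries (8-pack) $7.99: general merchandise → 3.5% → $0.28
Stainless water bottle $27.62: general merchandise → 3.5% → $0.97
Subtotal = $56.36; tax = $3.17; total due = $59.53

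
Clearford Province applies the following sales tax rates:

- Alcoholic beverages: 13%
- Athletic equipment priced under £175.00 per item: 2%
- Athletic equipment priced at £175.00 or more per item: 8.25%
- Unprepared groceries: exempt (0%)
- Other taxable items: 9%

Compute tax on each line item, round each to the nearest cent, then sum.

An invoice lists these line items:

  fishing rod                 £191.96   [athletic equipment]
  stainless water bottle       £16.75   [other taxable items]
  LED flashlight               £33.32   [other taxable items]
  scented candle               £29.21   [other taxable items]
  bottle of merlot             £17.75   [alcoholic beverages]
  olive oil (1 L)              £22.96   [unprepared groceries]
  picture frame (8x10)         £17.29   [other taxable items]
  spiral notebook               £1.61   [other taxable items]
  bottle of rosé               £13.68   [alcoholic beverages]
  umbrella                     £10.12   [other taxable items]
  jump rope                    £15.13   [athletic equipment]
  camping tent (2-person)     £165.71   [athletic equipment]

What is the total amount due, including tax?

£568.78

Fishing rod £191.96: athletic equipment, £175.00 or more → 8.25% → £15.84
Stainless water bottle £16.75: other taxable items → 9% → £1.51
LED flashlight £33.32: other taxable items → 9% → £3.00
Scented candle £29.21: other taxable items → 9% → £2.63
Bottle of merlot £17.75: alcoholic beverages → 13% → £2.31
Olive oil (1 L) £22.96: unprepared groceries → 0% → £0.00
Picture frame (8x10) £17.29: other taxable items → 9% → £1.56
Spiral notebook £1.61: other taxable items → 9% → £0.14
Bottle of rosé £13.68: alcoholic beverages → 13% → £1.78
Umbrella £10.12: other taxable items → 9% → £0.91
Jump rope £15.13: athletic equipment, under £175.00 → 2% → £0.30
Camping tent (2-person) £165.71: athletic equipment, under £175.00 → 2% → £3.31
Subtotal = £535.49; tax = £33.29; total due = £568.78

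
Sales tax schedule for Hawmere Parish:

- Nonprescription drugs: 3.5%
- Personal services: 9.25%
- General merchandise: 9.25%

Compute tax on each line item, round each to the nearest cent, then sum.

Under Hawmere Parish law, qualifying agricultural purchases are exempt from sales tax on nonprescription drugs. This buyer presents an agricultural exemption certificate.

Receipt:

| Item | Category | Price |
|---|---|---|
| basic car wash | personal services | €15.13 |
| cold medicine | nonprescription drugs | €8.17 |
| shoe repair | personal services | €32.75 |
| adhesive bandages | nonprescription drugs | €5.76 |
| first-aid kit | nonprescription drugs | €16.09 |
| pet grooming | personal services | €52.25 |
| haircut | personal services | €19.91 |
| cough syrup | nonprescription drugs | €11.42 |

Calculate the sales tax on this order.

Basic car wash €15.13: personal services → 9.25% → €1.40
Cold medicine €8.17: nonprescription drugs, buyer-exempt → 0% → €0.00
Shoe repair €32.75: personal services → 9.25% → €3.03
Adhesive bandages €5.76: nonprescription drugs, buyer-exempt → 0% → €0.00
First-aid kit €16.09: nonprescription drugs, buyer-exempt → 0% → €0.00
Pet grooming €52.25: personal services → 9.25% → €4.83
Haircut €19.91: personal services → 9.25% → €1.84
Cough syrup €11.42: nonprescription drugs, buyer-exempt → 0% → €0.00
Total tax = €1.40 + €3.03 + €4.83 + €1.84 = €11.10

€11.10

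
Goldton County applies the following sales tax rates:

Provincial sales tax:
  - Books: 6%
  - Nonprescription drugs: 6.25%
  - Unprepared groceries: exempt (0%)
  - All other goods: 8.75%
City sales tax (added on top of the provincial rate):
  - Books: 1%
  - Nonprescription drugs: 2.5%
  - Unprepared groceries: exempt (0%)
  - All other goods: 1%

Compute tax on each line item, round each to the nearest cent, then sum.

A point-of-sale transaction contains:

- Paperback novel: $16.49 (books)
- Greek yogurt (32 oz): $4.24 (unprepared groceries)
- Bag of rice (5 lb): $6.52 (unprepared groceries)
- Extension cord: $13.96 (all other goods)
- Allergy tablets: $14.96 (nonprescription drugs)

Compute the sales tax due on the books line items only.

$1.15

Paperback novel $16.49: books → 6% + 1% city = 7% → $1.15
Tax on books = $1.15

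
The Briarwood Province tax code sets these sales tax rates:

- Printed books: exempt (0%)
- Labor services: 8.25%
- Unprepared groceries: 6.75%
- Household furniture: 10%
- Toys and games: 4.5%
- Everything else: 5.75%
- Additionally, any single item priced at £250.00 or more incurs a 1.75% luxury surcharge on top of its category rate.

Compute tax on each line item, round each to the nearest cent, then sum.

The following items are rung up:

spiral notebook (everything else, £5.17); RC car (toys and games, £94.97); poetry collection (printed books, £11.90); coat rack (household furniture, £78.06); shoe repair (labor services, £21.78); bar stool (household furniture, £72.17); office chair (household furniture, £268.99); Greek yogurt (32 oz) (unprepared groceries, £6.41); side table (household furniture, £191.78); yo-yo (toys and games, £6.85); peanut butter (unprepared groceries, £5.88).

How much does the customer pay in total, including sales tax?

Spiral notebook £5.17: everything else → 5.75% → £0.30
RC car £94.97: toys and games → 4.5% → £4.27
Poetry collection £11.90: printed books → 0% → £0.00
Coat rack £78.06: household furniture → 10% → £7.81
Shoe repair £21.78: labor services → 8.25% → £1.80
Bar stool £72.17: household furniture → 10% → £7.22
Office chair £268.99: household furniture → 10% + 1.75% surcharge = 11.75% → £31.61
Greek yogurt (32 oz) £6.41: unprepared groceries → 6.75% → £0.43
Side table £191.78: household furniture → 10% → £19.18
Yo-yo £6.85: toys and games → 4.5% → £0.31
Peanut butter £5.88: unprepared groceries → 6.75% → £0.40
Subtotal = £763.96; tax = £73.33; total due = £837.29

£837.29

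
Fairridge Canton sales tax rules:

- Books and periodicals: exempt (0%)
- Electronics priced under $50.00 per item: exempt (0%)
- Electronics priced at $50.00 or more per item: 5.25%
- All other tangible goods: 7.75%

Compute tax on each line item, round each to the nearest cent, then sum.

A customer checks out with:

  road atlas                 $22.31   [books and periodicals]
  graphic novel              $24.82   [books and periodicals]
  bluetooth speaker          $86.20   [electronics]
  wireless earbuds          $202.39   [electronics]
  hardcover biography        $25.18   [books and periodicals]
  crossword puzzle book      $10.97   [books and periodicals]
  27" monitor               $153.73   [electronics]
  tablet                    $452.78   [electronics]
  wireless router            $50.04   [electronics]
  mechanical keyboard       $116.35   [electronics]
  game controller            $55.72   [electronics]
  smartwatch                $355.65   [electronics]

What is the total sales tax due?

Road atlas $22.31: books and periodicals → 0% → $0.00
Graphic novel $24.82: books and periodicals → 0% → $0.00
Bluetooth speaker $86.20: electronics, $50.00 or more → 5.25% → $4.53
Wireless earbuds $202.39: electronics, $50.00 or more → 5.25% → $10.63
Hardcover biography $25.18: books and periodicals → 0% → $0.00
Crossword puzzle book $10.97: books and periodicals → 0% → $0.00
27" monitor $153.73: electronics, $50.00 or more → 5.25% → $8.07
Tablet $452.78: electronics, $50.00 or more → 5.25% → $23.77
Wireless router $50.04: electronics, $50.00 or more → 5.25% → $2.63
Mechanical keyboard $116.35: electronics, $50.00 or more → 5.25% → $6.11
Game controller $55.72: electronics, $50.00 or more → 5.25% → $2.93
Smartwatch $355.65: electronics, $50.00 or more → 5.25% → $18.67
Total tax = $4.53 + $10.63 + $8.07 + $23.77 + $2.63 + $6.11 + $2.93 + $18.67 = $77.34

$77.34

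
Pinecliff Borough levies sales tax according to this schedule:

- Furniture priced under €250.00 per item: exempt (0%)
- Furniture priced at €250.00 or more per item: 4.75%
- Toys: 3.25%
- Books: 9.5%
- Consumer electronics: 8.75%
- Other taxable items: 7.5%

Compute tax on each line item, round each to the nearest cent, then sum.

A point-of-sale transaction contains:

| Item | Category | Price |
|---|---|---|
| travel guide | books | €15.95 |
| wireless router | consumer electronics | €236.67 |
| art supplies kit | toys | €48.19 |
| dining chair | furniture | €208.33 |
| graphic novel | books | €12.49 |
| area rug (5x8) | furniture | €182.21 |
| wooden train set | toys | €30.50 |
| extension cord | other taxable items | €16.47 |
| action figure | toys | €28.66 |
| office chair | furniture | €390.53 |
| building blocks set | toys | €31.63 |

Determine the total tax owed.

Travel guide €15.95: books → 9.5% → €1.52
Wireless router €236.67: consumer electronics → 8.75% → €20.71
Art supplies kit €48.19: toys → 3.25% → €1.57
Dining chair €208.33: furniture, under €250.00 → 0% → €0.00
Graphic novel €12.49: books → 9.5% → €1.19
Area rug (5x8) €182.21: furniture, under €250.00 → 0% → €0.00
Wooden train set €30.50: toys → 3.25% → €0.99
Extension cord €16.47: other taxable items → 7.5% → €1.24
Action figure €28.66: toys → 3.25% → €0.93
Office chair €390.53: furniture, €250.00 or more → 4.75% → €18.55
Building blocks set €31.63: toys → 3.25% → €1.03
Total tax = €1.52 + €20.71 + €1.57 + €1.19 + €0.99 + €1.24 + €0.93 + €18.55 + €1.03 = €47.73

€47.73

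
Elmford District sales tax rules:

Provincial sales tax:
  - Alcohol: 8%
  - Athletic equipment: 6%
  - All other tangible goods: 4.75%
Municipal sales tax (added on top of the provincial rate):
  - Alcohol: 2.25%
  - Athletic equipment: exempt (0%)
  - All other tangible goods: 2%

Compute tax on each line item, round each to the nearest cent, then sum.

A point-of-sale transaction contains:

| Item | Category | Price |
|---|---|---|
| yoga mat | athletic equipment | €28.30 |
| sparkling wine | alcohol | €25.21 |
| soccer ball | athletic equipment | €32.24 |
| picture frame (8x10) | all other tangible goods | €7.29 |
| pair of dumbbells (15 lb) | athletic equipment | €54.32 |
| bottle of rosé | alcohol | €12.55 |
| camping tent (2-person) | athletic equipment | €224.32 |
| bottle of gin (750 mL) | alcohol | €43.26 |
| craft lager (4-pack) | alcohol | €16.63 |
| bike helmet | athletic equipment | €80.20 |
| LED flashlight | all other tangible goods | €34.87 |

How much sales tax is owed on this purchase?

€38.00

Yoga mat €28.30: athletic equipment → 6% + 0% municipal = 6% → €1.70
Sparkling wine €25.21: alcohol → 8% + 2.25% municipal = 10.25% → €2.58
Soccer ball €32.24: athletic equipment → 6% + 0% municipal = 6% → €1.93
Picture frame (8x10) €7.29: all other tangible goods → 4.75% + 2% municipal = 6.75% → €0.49
Pair of dumbbells (15 lb) €54.32: athletic equipment → 6% + 0% municipal = 6% → €3.26
Bottle of rosé €12.55: alcohol → 8% + 2.25% municipal = 10.25% → €1.29
Camping tent (2-person) €224.32: athletic equipment → 6% + 0% municipal = 6% → €13.46
Bottle of gin (750 mL) €43.26: alcohol → 8% + 2.25% municipal = 10.25% → €4.43
Craft lager (4-pack) €16.63: alcohol → 8% + 2.25% municipal = 10.25% → €1.70
Bike helmet €80.20: athletic equipment → 6% + 0% municipal = 6% → €4.81
LED flashlight €34.87: all other tangible goods → 4.75% + 2% municipal = 6.75% → €2.35
Total tax = €1.70 + €2.58 + €1.93 + €0.49 + €3.26 + €1.29 + €13.46 + €4.43 + €1.70 + €4.81 + €2.35 = €38.00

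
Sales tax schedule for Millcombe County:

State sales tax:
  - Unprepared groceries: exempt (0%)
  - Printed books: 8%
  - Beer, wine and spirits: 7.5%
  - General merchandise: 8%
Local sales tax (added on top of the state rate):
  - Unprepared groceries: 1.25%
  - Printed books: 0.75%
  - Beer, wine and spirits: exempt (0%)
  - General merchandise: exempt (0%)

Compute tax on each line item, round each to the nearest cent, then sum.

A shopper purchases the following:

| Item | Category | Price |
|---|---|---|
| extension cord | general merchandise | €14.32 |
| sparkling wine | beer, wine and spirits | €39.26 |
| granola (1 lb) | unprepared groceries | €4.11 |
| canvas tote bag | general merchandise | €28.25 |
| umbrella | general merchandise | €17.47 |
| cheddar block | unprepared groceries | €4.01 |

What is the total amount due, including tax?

€115.27

Extension cord €14.32: general merchandise → 8% + 0% local = 8% → €1.15
Sparkling wine €39.26: beer, wine and spirits → 7.5% + 0% local = 7.5% → €2.94
Granola (1 lb) €4.11: unprepared groceries → 0% + 1.25% local = 1.25% → €0.05
Canvas tote bag €28.25: general merchandise → 8% + 0% local = 8% → €2.26
Umbrella €17.47: general merchandise → 8% + 0% local = 8% → €1.40
Cheddar block €4.01: unprepared groceries → 0% + 1.25% local = 1.25% → €0.05
Subtotal = €107.42; tax = €7.85; total due = €115.27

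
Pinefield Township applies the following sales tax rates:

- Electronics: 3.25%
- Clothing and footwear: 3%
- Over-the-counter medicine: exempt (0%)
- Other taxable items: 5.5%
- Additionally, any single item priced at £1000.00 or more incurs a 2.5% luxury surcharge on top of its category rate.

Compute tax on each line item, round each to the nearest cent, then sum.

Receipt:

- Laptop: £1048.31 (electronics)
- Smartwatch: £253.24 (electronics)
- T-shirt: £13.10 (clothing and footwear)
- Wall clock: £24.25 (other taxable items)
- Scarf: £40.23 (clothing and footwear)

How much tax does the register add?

£71.44

Laptop £1048.31: electronics → 3.25% + 2.5% surcharge = 5.75% → £60.28
Smartwatch £253.24: electronics → 3.25% → £8.23
T-shirt £13.10: clothing and footwear → 3% → £0.39
Wall clock £24.25: other taxable items → 5.5% → £1.33
Scarf £40.23: clothing and footwear → 3% → £1.21
Total tax = £60.28 + £8.23 + £0.39 + £1.33 + £1.21 = £71.44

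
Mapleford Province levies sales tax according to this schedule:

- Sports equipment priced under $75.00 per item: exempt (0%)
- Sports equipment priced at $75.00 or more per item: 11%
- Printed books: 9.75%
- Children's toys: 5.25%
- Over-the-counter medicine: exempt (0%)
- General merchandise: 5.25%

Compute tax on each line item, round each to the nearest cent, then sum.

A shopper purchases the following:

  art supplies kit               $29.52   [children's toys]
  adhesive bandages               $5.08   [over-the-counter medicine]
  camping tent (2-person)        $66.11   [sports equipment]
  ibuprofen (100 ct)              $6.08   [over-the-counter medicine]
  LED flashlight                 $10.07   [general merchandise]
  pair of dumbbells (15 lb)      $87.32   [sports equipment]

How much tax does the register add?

Art supplies kit $29.52: children's toys → 5.25% → $1.55
Adhesive bandages $5.08: over-the-counter medicine → 0% → $0.00
Camping tent (2-person) $66.11: sports equipment, under $75.00 → 0% → $0.00
Ibuprofen (100 ct) $6.08: over-the-counter medicine → 0% → $0.00
LED flashlight $10.07: general merchandise → 5.25% → $0.53
Pair of dumbbells (15 lb) $87.32: sports equipment, $75.00 or more → 11% → $9.61
Total tax = $1.55 + $0.53 + $9.61 = $11.69

$11.69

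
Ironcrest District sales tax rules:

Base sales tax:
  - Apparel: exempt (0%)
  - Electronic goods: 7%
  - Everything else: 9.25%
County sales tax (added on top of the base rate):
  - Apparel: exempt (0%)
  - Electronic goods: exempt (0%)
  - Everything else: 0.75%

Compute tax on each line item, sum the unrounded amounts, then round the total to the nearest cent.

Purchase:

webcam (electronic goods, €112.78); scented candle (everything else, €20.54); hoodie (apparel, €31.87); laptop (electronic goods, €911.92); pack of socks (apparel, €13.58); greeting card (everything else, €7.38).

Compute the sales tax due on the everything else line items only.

€2.79

Scented candle €20.54: everything else → 9.25% + 0.75% county = 10% → €2.054
Greeting card €7.38: everything else → 9.25% + 0.75% county = 10% → €0.738
Tax on everything else: unrounded sum = €2.792 → €2.79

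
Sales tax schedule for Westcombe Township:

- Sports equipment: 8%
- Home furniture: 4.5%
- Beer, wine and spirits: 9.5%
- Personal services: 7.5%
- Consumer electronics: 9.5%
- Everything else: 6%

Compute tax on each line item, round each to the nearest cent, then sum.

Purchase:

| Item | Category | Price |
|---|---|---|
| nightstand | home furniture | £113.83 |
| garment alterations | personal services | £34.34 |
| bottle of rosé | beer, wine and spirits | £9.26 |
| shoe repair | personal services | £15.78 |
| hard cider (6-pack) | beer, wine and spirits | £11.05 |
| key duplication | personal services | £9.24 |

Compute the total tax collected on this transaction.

£11.50

Nightstand £113.83: home furniture → 4.5% → £5.12
Garment alterations £34.34: personal services → 7.5% → £2.58
Bottle of rosé £9.26: beer, wine and spirits → 9.5% → £0.88
Shoe repair £15.78: personal services → 7.5% → £1.18
Hard cider (6-pack) £11.05: beer, wine and spirits → 9.5% → £1.05
Key duplication £9.24: personal services → 7.5% → £0.69
Total tax = £5.12 + £2.58 + £0.88 + £1.18 + £1.05 + £0.69 = £11.50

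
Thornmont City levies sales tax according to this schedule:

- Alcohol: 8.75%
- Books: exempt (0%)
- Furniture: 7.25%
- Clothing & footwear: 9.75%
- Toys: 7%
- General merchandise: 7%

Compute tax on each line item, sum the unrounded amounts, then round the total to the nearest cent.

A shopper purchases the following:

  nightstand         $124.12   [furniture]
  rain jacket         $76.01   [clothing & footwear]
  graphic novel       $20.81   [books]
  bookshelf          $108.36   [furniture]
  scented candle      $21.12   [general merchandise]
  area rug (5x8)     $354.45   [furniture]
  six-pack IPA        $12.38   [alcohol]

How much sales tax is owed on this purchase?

Nightstand $124.12: furniture → 7.25% → $8.9987
Rain jacket $76.01: clothing & footwear → 9.75% → $7.410975
Graphic novel $20.81: books → 0% → $0.00
Bookshelf $108.36: furniture → 7.25% → $7.8561
Scented candle $21.12: general merchandise → 7% → $1.4784
Area rug (5x8) $354.45: furniture → 7.25% → $25.697625
Six-pack IPA $12.38: alcohol → 8.75% → $1.08325
Unrounded tax sum = $52.52505 → $52.53

$52.53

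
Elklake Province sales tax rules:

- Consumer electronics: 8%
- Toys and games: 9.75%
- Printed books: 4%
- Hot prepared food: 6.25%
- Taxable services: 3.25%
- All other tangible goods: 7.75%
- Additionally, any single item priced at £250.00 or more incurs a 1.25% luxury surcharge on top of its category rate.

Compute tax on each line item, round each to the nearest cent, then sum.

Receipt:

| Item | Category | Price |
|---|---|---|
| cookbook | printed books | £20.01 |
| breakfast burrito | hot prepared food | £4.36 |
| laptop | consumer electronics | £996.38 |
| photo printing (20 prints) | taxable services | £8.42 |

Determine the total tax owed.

Cookbook £20.01: printed books → 4% → £0.80
Breakfast burrito £4.36: hot prepared food → 6.25% → £0.27
Laptop £996.38: consumer electronics → 8% + 1.25% surcharge = 9.25% → £92.17
Photo printing (20 prints) £8.42: taxable services → 3.25% → £0.27
Total tax = £0.80 + £0.27 + £92.17 + £0.27 = £93.51

£93.51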